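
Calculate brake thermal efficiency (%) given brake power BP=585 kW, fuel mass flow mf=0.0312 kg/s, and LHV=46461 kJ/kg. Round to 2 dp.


eta_BTE = (BP / (mf * LHV)) * 100
Denominator = 0.0312 * 46461 = 1449.5832 kW
eta_BTE = (585 / 1449.5832) * 100 = 40.36%


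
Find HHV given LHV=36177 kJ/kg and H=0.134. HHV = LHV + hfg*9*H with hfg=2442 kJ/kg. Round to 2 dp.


HHV = LHV + hfg * 9 * H
Water addition = 2442 * 9 * 0.134 = 2945.052 kJ/kg
HHV = 36177 + 2945.052 = 39122.05 kJ/kg


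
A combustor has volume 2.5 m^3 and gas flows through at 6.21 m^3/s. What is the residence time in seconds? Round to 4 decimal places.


tau = V / Q_flow
tau = 2.5 / 6.21 = 0.4026 s


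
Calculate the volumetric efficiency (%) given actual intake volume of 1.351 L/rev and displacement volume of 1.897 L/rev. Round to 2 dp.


eta_v = (V_actual / V_disp) * 100
Ratio = 1.351 / 1.897 = 0.7122
eta_v = 0.7122 * 100 = 71.22%


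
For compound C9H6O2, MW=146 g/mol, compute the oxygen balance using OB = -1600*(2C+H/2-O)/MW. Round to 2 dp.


OB = -1600 * (2C + H/2 - O) / MW
Inner = 2*9 + 6/2 - 2 = 19.00
OB = -1600 * 19.00 / 146 = -208.22%


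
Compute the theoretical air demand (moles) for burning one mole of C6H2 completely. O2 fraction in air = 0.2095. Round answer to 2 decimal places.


Balanced combustion: C6H2 + 6.5 O2 -> 6 CO2 + 1 H2O
O2 needed = C + H/4 = 6 + 2/4 = 6.50 moles
Air moles = O2 / 0.2095 = 6.50 / 0.2095 = 31.03 moles air


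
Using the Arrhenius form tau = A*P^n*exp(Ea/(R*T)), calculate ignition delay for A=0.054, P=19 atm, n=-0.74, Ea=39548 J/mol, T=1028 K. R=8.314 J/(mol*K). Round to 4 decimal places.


tau = A * P^n * exp(Ea/(R*T))
P^n = 19^(-0.74) = 0.11316766
Ea/(R*T) = 39548/(8.314*1028) = 4.627233
exp(Ea/(R*T)) = 102.230824
tau = 0.054 * 0.11316766 * 102.230824 = 0.6247 ms


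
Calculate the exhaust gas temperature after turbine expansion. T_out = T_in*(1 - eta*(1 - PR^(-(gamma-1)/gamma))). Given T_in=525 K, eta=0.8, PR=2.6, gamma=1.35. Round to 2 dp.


T_out = T_in * (1 - eta * (1 - PR^(-(gamma-1)/gamma)))
Exponent = -(1.35-1)/1.35 = -0.25925926
PR^exp = 2.6^(-0.25925926) = 0.78057442
Factor = 1 - 0.8*(1 - 0.78057442) = 0.82445954
T_out = 525 * 0.82445954 = 432.84 K


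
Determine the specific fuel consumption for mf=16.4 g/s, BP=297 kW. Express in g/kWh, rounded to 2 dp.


SFC = (mf / BP) * 3600
Rate = 16.4 / 297 = 0.055219 g/(s*kW)
SFC = 0.055219 * 3600 = 198.79 g/kWh


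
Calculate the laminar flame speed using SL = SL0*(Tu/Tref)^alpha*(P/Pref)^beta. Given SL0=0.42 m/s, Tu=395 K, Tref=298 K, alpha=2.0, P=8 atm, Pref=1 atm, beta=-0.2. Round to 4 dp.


SL = SL0 * (Tu/Tref)^alpha * (P/Pref)^beta
T ratio = 395/298 = 1.32550336
(T ratio)^alpha = 1.32550336^2.0 = 1.756959
(P/Pref)^beta = 8^(-0.2) = 0.659754
SL = 0.42 * 1.756959 * 0.659754 = 0.4868 m/s


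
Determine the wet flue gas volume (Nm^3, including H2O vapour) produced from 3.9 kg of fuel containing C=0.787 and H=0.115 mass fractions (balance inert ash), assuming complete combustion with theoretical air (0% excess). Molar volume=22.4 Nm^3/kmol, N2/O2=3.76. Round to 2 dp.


Per kg fuel: CO2 = (C/12 kmol)*22.4 = (0.787/12)*22.4 = 1.46907 Nm^3
Per kg fuel: H2O = (H/2 kmol)*22.4 = (0.115/2)*22.4 = 1.28800 Nm^3
O2 needed per kg fuel = C/12 + H/4 = 0.787/12 + 0.115/4 = 0.09433333 kmol
Per kg fuel: N2 = O2*3.76*22.4 = 0.09433333*3.76*22.4 = 7.94513 Nm^3
Total per kg = 1.46907 + 1.28800 + 7.94513 = 10.70220 Nm^3
Total = 10.70220 * 3.9 = 41.74 Nm^3


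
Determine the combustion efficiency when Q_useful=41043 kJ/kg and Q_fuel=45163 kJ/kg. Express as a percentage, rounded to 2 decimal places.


Efficiency = (Q_useful / Q_fuel) * 100
Efficiency = (41043 / 45163) * 100
Efficiency = 0.9088 * 100 = 90.88%


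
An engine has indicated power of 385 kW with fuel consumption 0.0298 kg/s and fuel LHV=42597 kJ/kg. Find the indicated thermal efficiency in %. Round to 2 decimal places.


eta_ith = (IP / (mf * LHV)) * 100
Denominator = 0.0298 * 42597 = 1269.3906 kW
eta_ith = (385 / 1269.3906) * 100 = 30.33%


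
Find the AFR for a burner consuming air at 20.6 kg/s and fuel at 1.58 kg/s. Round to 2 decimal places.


AFR = m_air / m_fuel
AFR = 20.6 / 1.58 = 13.04


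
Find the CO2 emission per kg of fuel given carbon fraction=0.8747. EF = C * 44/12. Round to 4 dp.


EF = C_frac * (M_CO2 / M_C)
EF = 0.8747 * (44/12)
EF = 0.8747 * 3.666667 = 3.2072 kg_CO2/kg_fuel


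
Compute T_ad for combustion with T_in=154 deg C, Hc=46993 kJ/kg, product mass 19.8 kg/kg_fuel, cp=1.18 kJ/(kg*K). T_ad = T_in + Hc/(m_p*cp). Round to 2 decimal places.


T_ad = T_in + Hc / (m_p * cp)
Denominator = 19.8 * 1.18 = 23.3640
Temperature rise = 46993 / 23.3640 = 2011.34 K
T_ad = 154 + 2011.34 = 2165.34 deg C


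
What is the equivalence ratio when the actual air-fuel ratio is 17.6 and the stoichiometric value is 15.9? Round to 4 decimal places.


phi = AFR_stoich / AFR_actual
phi = 15.9 / 17.6 = 0.9034


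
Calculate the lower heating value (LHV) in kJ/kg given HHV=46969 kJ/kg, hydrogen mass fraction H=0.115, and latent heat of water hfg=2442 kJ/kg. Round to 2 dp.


LHV = HHV - hfg * 9 * H
Water correction = 2442 * 9 * 0.115 = 2527.470 kJ/kg
LHV = 46969 - 2527.470 = 44441.53 kJ/kg


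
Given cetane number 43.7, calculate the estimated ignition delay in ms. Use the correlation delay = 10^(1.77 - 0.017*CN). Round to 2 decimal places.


delay = 10^(1.77 - 0.017*CN)
Exponent = 1.77 - 0.017*43.7 = 1.0271
delay = 10^1.0271 = 10.64 ms


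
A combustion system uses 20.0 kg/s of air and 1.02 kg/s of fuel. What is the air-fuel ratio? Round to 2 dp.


AFR = m_air / m_fuel
AFR = 20.0 / 1.02 = 19.61


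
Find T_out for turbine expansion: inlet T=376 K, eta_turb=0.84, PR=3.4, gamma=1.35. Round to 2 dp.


T_out = T_in * (1 - eta * (1 - PR^(-(gamma-1)/gamma)))
Exponent = -(1.35-1)/1.35 = -0.25925926
PR^exp = 3.4^(-0.25925926) = 0.72813041
Factor = 1 - 0.84*(1 - 0.72813041) = 0.77162954
T_out = 376 * 0.77162954 = 290.13 K


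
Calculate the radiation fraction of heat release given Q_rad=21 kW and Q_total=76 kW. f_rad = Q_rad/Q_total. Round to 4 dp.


f_rad = Q_rad / Q_total
f_rad = 21 / 76 = 0.2763


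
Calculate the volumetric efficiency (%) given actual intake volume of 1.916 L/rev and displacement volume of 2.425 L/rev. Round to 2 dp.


eta_v = (V_actual / V_disp) * 100
Ratio = 1.916 / 2.425 = 0.7901
eta_v = 0.7901 * 100 = 79.01%


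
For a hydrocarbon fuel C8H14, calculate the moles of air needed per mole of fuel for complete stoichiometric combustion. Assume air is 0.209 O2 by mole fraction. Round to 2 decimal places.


Balanced combustion: C8H14 + 11.5 O2 -> 8 CO2 + 7 H2O
O2 needed = C + H/4 = 8 + 14/4 = 11.50 moles
Air moles = O2 / 0.209 = 11.50 / 0.209 = 55.02 moles air


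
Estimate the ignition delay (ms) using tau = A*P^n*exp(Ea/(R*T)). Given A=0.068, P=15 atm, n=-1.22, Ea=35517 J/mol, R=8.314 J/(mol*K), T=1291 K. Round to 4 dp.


tau = A * P^n * exp(Ea/(R*T))
P^n = 15^(-1.22) = 0.03674250
Ea/(R*T) = 35517/(8.314*1291) = 3.309025
exp(Ea/(R*T)) = 27.358431
tau = 0.068 * 0.03674250 * 27.358431 = 0.0684 ms


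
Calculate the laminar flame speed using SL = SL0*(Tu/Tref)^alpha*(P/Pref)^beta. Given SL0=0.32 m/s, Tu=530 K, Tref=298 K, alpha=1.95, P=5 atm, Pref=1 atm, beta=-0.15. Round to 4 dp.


SL = SL0 * (Tu/Tref)^alpha * (P/Pref)^beta
T ratio = 530/298 = 1.77852349
(T ratio)^alpha = 1.77852349^1.95 = 3.073380
(P/Pref)^beta = 5^(-0.15) = 0.785515
SL = 0.32 * 3.073380 * 0.785515 = 0.7725 m/s


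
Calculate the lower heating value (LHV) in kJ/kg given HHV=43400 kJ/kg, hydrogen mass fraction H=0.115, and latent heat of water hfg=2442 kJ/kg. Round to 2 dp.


LHV = HHV - hfg * 9 * H
Water correction = 2442 * 9 * 0.115 = 2527.470 kJ/kg
LHV = 43400 - 2527.470 = 40872.53 kJ/kg


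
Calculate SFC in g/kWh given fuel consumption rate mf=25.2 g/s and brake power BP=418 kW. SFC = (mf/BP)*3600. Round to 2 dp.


SFC = (mf / BP) * 3600
Rate = 25.2 / 418 = 0.060287 g/(s*kW)
SFC = 0.060287 * 3600 = 217.03 g/kWh


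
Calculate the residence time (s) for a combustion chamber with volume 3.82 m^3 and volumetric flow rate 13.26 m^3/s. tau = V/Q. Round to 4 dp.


tau = V / Q_flow
tau = 3.82 / 13.26 = 0.2881 s


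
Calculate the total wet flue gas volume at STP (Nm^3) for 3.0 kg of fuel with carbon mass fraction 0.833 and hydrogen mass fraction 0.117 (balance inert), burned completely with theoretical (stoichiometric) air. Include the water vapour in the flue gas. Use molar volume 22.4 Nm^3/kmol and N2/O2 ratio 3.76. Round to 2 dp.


Per kg fuel: CO2 = (C/12 kmol)*22.4 = (0.833/12)*22.4 = 1.55493 Nm^3
Per kg fuel: H2O = (H/2 kmol)*22.4 = (0.117/2)*22.4 = 1.31040 Nm^3
O2 needed per kg fuel = C/12 + H/4 = 0.833/12 + 0.117/4 = 0.09866667 kmol
Per kg fuel: N2 = O2*3.76*22.4 = 0.09866667*3.76*22.4 = 8.31010 Nm^3
Total per kg = 1.55493 + 1.31040 + 8.31010 = 11.17543 Nm^3
Total = 11.17543 * 3.0 = 33.53 Nm^3


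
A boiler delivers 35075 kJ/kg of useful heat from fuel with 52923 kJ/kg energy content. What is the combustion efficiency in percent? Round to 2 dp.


Efficiency = (Q_useful / Q_fuel) * 100
Efficiency = (35075 / 52923) * 100
Efficiency = 0.6628 * 100 = 66.28%


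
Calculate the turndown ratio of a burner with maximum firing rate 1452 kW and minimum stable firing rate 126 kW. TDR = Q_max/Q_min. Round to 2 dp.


TDR = Q_max / Q_min
TDR = 1452 / 126 = 11.52


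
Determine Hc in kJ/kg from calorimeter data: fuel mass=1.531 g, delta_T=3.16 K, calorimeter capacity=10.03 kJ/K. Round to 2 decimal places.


Hc = C_cal * delta_T / m_fuel
Q_released = 10.03 * 3.16 = 31.6948 kJ
m_fuel = 1.531 g = 1.531/1000 kg = 0.001531 kg
Hc = 31.6948 / 0.001531 = 20702.02 kJ/kg


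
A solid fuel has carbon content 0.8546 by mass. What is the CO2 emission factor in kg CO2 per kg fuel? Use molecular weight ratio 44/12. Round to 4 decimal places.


EF = C_frac * (M_CO2 / M_C)
EF = 0.8546 * (44/12)
EF = 0.8546 * 3.666667 = 3.1335 kg_CO2/kg_fuel


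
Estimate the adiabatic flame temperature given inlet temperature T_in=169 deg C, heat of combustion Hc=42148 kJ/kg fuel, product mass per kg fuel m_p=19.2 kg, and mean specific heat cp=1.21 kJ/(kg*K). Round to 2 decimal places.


T_ad = T_in + Hc / (m_p * cp)
Denominator = 19.2 * 1.21 = 23.2320
Temperature rise = 42148 / 23.2320 = 1814.22 K
T_ad = 169 + 1814.22 = 1983.22 deg C


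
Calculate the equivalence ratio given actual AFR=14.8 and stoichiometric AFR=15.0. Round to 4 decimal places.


phi = AFR_stoich / AFR_actual
phi = 15.0 / 14.8 = 1.0135


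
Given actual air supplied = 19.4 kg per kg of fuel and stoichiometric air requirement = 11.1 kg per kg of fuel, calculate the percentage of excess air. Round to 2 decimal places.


Excess air = actual - stoichiometric = 19.4 - 11.1 = 8.30 kg/kg fuel
Excess air % = (excess / stoich) * 100 = (8.30 / 11.1) * 100 = 74.77%


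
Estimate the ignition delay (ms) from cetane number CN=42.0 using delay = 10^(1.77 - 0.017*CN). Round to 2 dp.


delay = 10^(1.77 - 0.017*CN)
Exponent = 1.77 - 0.017*42.0 = 1.0560
delay = 10^1.0560 = 11.38 ms


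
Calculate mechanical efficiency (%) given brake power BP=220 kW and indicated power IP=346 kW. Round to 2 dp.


eta_mech = (BP / IP) * 100
Ratio = 220 / 346 = 0.6358
eta_mech = 0.6358 * 100 = 63.58%


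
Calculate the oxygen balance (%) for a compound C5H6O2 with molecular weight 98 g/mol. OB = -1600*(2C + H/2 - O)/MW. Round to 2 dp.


OB = -1600 * (2C + H/2 - O) / MW
Inner = 2*5 + 6/2 - 2 = 11.00
OB = -1600 * 11.00 / 98 = -179.59%


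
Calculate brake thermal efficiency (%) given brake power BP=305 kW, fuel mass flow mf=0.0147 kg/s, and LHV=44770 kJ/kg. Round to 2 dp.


eta_BTE = (BP / (mf * LHV)) * 100
Denominator = 0.0147 * 44770 = 658.1190 kW
eta_BTE = (305 / 658.1190) * 100 = 46.34%


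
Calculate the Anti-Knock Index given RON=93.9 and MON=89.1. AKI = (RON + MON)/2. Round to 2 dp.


AKI = (RON + MON) / 2
AKI = (93.9 + 89.1) / 2
AKI = 183.0 / 2 = 91.50


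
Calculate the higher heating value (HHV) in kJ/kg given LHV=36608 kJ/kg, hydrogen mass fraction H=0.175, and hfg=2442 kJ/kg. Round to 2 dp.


HHV = LHV + hfg * 9 * H
Water addition = 2442 * 9 * 0.175 = 3846.150 kJ/kg
HHV = 36608 + 3846.150 = 40454.15 kJ/kg


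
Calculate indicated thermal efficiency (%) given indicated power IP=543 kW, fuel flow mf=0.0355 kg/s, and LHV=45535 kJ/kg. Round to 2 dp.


eta_ith = (IP / (mf * LHV)) * 100
Denominator = 0.0355 * 45535 = 1616.4925 kW
eta_ith = (543 / 1616.4925) * 100 = 33.59%


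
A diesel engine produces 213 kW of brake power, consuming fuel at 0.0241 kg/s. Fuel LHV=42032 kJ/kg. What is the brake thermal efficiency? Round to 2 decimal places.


eta_BTE = (BP / (mf * LHV)) * 100
Denominator = 0.0241 * 42032 = 1012.9712 kW
eta_BTE = (213 / 1012.9712) * 100 = 21.03%


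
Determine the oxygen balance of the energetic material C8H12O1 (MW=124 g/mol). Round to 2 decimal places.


OB = -1600 * (2C + H/2 - O) / MW
Inner = 2*8 + 12/2 - 1 = 21.00
OB = -1600 * 21.00 / 124 = -270.97%


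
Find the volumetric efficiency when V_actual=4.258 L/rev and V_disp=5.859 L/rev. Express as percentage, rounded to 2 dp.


eta_v = (V_actual / V_disp) * 100
Ratio = 4.258 / 5.859 = 0.7267
eta_v = 0.7267 * 100 = 72.67%


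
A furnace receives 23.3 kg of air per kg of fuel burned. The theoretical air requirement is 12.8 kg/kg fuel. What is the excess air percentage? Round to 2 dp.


Excess air = actual - stoichiometric = 23.3 - 12.8 = 10.50 kg/kg fuel
Excess air % = (excess / stoich) * 100 = (10.50 / 12.8) * 100 = 82.03%


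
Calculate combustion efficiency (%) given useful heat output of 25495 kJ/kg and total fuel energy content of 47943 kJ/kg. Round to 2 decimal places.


Efficiency = (Q_useful / Q_fuel) * 100
Efficiency = (25495 / 47943) * 100
Efficiency = 0.5318 * 100 = 53.18%


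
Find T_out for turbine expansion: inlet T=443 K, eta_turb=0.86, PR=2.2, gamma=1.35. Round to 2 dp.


T_out = T_in * (1 - eta * (1 - PR^(-(gamma-1)/gamma)))
Exponent = -(1.35-1)/1.35 = -0.25925926
PR^exp = 2.2^(-0.25925926) = 0.81512413
Factor = 1 - 0.86*(1 - 0.81512413) = 0.84100675
T_out = 443 * 0.84100675 = 372.57 K


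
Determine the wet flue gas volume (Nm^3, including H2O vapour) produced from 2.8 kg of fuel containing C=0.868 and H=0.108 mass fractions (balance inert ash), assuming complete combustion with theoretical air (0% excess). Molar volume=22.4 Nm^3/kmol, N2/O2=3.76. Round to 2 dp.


Per kg fuel: CO2 = (C/12 kmol)*22.4 = (0.868/12)*22.4 = 1.62027 Nm^3
Per kg fuel: H2O = (H/2 kmol)*22.4 = (0.108/2)*22.4 = 1.20960 Nm^3
O2 needed per kg fuel = C/12 + H/4 = 0.868/12 + 0.108/4 = 0.09933333 kmol
Per kg fuel: N2 = O2*3.76*22.4 = 0.09933333*3.76*22.4 = 8.36625 Nm^3
Total per kg = 1.62027 + 1.20960 + 8.36625 = 11.19612 Nm^3
Total = 11.19612 * 2.8 = 31.35 Nm^3


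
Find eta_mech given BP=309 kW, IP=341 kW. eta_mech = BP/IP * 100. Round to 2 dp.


eta_mech = (BP / IP) * 100
Ratio = 309 / 341 = 0.9062
eta_mech = 0.9062 * 100 = 90.62%


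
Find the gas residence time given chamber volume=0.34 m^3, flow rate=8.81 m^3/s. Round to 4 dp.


tau = V / Q_flow
tau = 0.34 / 8.81 = 0.0386 s


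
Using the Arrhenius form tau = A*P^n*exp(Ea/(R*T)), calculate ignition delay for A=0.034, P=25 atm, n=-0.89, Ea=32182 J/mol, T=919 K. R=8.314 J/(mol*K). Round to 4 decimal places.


tau = A * P^n * exp(Ea/(R*T))
P^n = 25^(-0.89) = 0.05699456
Ea/(R*T) = 32182/(8.314*919) = 4.211992
exp(Ea/(R*T)) = 67.490822
tau = 0.034 * 0.05699456 * 67.490822 = 0.1308 ms


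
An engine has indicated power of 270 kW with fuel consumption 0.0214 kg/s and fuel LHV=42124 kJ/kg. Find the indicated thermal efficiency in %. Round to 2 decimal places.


eta_ith = (IP / (mf * LHV)) * 100
Denominator = 0.0214 * 42124 = 901.4536 kW
eta_ith = (270 / 901.4536) * 100 = 29.95%


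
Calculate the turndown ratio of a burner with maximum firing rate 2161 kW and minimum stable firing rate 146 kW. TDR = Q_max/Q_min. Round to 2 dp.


TDR = Q_max / Q_min
TDR = 2161 / 146 = 14.80


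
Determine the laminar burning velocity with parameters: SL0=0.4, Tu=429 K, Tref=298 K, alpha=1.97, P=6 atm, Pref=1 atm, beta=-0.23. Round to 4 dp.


SL = SL0 * (Tu/Tref)^alpha * (P/Pref)^beta
T ratio = 429/298 = 1.43959732
(T ratio)^alpha = 1.43959732^1.97 = 2.049910
(P/Pref)^beta = 6^(-0.23) = 0.662255
SL = 0.4 * 2.049910 * 0.662255 = 0.5430 m/s


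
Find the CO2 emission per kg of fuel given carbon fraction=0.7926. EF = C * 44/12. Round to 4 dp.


EF = C_frac * (M_CO2 / M_C)
EF = 0.7926 * (44/12)
EF = 0.7926 * 3.666667 = 2.9062 kg_CO2/kg_fuel


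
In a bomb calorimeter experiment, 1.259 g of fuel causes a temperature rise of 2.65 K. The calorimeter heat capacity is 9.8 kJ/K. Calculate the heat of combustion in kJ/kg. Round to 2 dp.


Hc = C_cal * delta_T / m_fuel
Q_released = 9.8 * 2.65 = 25.9700 kJ
m_fuel = 1.259 g = 1.259/1000 kg = 0.001259 kg
Hc = 25.9700 / 0.001259 = 20627.48 kJ/kg


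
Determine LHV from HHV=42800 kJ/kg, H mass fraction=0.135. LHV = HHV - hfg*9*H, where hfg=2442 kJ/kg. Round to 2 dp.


LHV = HHV - hfg * 9 * H
Water correction = 2442 * 9 * 0.135 = 2967.030 kJ/kg
LHV = 42800 - 2967.030 = 39832.97 kJ/kg


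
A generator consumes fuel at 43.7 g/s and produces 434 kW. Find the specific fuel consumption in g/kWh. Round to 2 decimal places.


SFC = (mf / BP) * 3600
Rate = 43.7 / 434 = 0.100691 g/(s*kW)
SFC = 0.100691 * 3600 = 362.49 g/kWh


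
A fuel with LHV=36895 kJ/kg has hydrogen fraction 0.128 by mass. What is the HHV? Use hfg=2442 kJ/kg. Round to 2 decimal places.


HHV = LHV + hfg * 9 * H
Water addition = 2442 * 9 * 0.128 = 2813.184 kJ/kg
HHV = 36895 + 2813.184 = 39708.18 kJ/kg


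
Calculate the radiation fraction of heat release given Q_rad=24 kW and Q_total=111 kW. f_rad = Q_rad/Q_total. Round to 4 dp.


f_rad = Q_rad / Q_total
f_rad = 24 / 111 = 0.2162


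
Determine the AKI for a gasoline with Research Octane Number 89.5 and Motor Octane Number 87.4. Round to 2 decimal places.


AKI = (RON + MON) / 2
AKI = (89.5 + 87.4) / 2
AKI = 176.9 / 2 = 88.45


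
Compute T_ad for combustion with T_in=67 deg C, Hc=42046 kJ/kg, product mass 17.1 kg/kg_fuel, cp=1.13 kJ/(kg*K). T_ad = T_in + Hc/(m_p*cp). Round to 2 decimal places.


T_ad = T_in + Hc / (m_p * cp)
Denominator = 17.1 * 1.13 = 19.3230
Temperature rise = 42046 / 19.3230 = 2175.96 K
T_ad = 67 + 2175.96 = 2242.96 deg C


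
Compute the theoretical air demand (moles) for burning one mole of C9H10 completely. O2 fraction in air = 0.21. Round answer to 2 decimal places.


Balanced combustion: C9H10 + 11.5 O2 -> 9 CO2 + 5 H2O
O2 needed = C + H/4 = 9 + 10/4 = 11.50 moles
Air moles = O2 / 0.21 = 11.50 / 0.21 = 54.76 moles air


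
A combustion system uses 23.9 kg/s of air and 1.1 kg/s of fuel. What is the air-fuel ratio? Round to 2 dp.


AFR = m_air / m_fuel
AFR = 23.9 / 1.1 = 21.73


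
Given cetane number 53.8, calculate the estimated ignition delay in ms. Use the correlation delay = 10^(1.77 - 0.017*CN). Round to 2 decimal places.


delay = 10^(1.77 - 0.017*CN)
Exponent = 1.77 - 0.017*53.8 = 0.8554
delay = 10^0.8554 = 7.17 ms


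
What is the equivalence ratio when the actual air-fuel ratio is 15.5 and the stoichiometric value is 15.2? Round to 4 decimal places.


phi = AFR_stoich / AFR_actual
phi = 15.2 / 15.5 = 0.9806


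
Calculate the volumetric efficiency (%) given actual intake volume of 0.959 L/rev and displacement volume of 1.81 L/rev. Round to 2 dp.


eta_v = (V_actual / V_disp) * 100
Ratio = 0.959 / 1.81 = 0.5298
eta_v = 0.5298 * 100 = 52.98%


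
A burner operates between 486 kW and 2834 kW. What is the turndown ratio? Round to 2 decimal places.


TDR = Q_max / Q_min
TDR = 2834 / 486 = 5.83


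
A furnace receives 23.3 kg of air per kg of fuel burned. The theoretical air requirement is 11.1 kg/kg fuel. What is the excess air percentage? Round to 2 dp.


Excess air = actual - stoichiometric = 23.3 - 11.1 = 12.20 kg/kg fuel
Excess air % = (excess / stoich) * 100 = (12.20 / 11.1) * 100 = 109.91%


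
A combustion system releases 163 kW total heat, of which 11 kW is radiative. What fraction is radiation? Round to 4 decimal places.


f_rad = Q_rad / Q_total
f_rad = 11 / 163 = 0.0675


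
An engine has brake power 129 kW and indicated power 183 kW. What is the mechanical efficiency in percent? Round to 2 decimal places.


eta_mech = (BP / IP) * 100
Ratio = 129 / 183 = 0.7049
eta_mech = 0.7049 * 100 = 70.49%


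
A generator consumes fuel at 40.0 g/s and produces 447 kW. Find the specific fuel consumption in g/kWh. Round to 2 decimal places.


SFC = (mf / BP) * 3600
Rate = 40.0 / 447 = 0.089485 g/(s*kW)
SFC = 0.089485 * 3600 = 322.15 g/kWh


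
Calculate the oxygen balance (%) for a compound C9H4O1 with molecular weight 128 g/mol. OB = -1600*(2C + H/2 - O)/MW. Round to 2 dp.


OB = -1600 * (2C + H/2 - O) / MW
Inner = 2*9 + 4/2 - 1 = 19.00
OB = -1600 * 19.00 / 128 = -237.50%


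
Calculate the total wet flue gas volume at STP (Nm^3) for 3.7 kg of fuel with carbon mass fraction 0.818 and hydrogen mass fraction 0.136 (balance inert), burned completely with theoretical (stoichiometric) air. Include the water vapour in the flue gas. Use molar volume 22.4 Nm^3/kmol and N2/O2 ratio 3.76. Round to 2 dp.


Per kg fuel: CO2 = (C/12 kmol)*22.4 = (0.818/12)*22.4 = 1.52693 Nm^3
Per kg fuel: H2O = (H/2 kmol)*22.4 = (0.136/2)*22.4 = 1.52320 Nm^3
O2 needed per kg fuel = C/12 + H/4 = 0.818/12 + 0.136/4 = 0.10216667 kmol
Per kg fuel: N2 = O2*3.76*22.4 = 0.10216667*3.76*22.4 = 8.60489 Nm^3
Total per kg = 1.52693 + 1.52320 + 8.60489 = 11.65502 Nm^3
Total = 11.65502 * 3.7 = 43.12 Nm^3


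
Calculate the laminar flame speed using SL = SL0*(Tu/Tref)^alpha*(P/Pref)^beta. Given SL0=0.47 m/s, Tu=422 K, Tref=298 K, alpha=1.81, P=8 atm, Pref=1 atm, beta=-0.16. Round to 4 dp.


SL = SL0 * (Tu/Tref)^alpha * (P/Pref)^beta
T ratio = 422/298 = 1.41610738
(T ratio)^alpha = 1.41610738^1.81 = 1.877086
(P/Pref)^beta = 8^(-0.16) = 0.716978
SL = 0.47 * 1.877086 * 0.716978 = 0.6325 m/s


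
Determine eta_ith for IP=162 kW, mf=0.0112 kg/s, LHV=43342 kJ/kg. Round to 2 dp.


eta_ith = (IP / (mf * LHV)) * 100
Denominator = 0.0112 * 43342 = 485.4304 kW
eta_ith = (162 / 485.4304) * 100 = 33.37%


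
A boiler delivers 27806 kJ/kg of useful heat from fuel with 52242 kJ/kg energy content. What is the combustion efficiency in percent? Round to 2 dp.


Efficiency = (Q_useful / Q_fuel) * 100
Efficiency = (27806 / 52242) * 100
Efficiency = 0.5323 * 100 = 53.23%


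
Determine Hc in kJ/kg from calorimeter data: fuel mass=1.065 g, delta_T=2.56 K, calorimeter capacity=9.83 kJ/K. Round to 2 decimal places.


Hc = C_cal * delta_T / m_fuel
Q_released = 9.83 * 2.56 = 25.1648 kJ
m_fuel = 1.065 g = 1.065/1000 kg = 0.001065 kg
Hc = 25.1648 / 0.001065 = 23628.92 kJ/kg


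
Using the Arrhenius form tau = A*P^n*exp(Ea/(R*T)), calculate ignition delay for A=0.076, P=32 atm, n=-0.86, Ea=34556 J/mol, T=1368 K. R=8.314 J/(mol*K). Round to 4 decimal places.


tau = A * P^n * exp(Ea/(R*T))
P^n = 32^(-0.86) = 0.05076577
Ea/(R*T) = 34556/(8.314*1368) = 3.038277
exp(Ea/(R*T)) = 20.869252
tau = 0.076 * 0.05076577 * 20.869252 = 0.0805 ms


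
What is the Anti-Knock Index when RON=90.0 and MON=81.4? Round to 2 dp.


AKI = (RON + MON) / 2
AKI = (90.0 + 81.4) / 2
AKI = 171.4 / 2 = 85.70


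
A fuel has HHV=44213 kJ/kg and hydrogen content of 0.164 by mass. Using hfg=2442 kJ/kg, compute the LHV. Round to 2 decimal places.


LHV = HHV - hfg * 9 * H
Water correction = 2442 * 9 * 0.164 = 3604.392 kJ/kg
LHV = 44213 - 3604.392 = 40608.61 kJ/kg


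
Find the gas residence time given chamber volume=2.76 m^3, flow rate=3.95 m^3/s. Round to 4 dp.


tau = V / Q_flow
tau = 2.76 / 3.95 = 0.6987 s


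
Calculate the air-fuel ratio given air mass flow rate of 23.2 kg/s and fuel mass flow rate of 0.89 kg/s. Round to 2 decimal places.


AFR = m_air / m_fuel
AFR = 23.2 / 0.89 = 26.07


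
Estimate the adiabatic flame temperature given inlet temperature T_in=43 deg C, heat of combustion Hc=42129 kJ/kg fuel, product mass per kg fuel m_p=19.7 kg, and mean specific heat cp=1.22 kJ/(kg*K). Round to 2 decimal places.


T_ad = T_in + Hc / (m_p * cp)
Denominator = 19.7 * 1.22 = 24.0340
Temperature rise = 42129 / 24.0340 = 1752.89 K
T_ad = 43 + 1752.89 = 1795.89 deg C


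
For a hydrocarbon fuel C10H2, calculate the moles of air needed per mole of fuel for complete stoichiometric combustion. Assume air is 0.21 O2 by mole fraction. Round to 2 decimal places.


Balanced combustion: C10H2 + 10.5 O2 -> 10 CO2 + 1 H2O
O2 needed = C + H/4 = 10 + 2/4 = 10.50 moles
Air moles = O2 / 0.21 = 10.50 / 0.21 = 50.00 moles air


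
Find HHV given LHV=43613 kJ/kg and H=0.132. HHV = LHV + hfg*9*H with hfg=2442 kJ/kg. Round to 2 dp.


HHV = LHV + hfg * 9 * H
Water addition = 2442 * 9 * 0.132 = 2901.096 kJ/kg
HHV = 43613 + 2901.096 = 46514.10 kJ/kg


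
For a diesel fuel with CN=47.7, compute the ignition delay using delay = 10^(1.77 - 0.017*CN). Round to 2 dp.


delay = 10^(1.77 - 0.017*CN)
Exponent = 1.77 - 0.017*47.7 = 0.9591
delay = 10^0.9591 = 9.10 ms


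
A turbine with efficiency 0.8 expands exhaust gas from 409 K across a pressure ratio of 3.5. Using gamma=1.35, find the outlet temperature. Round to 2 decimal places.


T_out = T_in * (1 - eta * (1 - PR^(-(gamma-1)/gamma)))
Exponent = -(1.35-1)/1.35 = -0.25925926
PR^exp = 3.5^(-0.25925926) = 0.72267881
Factor = 1 - 0.8*(1 - 0.72267881) = 0.77814305
T_out = 409 * 0.77814305 = 318.26 K


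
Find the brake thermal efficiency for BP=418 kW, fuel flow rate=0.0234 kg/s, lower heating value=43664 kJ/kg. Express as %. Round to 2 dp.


eta_BTE = (BP / (mf * LHV)) * 100
Denominator = 0.0234 * 43664 = 1021.7376 kW
eta_BTE = (418 / 1021.7376) * 100 = 40.91%


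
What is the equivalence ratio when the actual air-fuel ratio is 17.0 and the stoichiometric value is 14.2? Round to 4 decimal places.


phi = AFR_stoich / AFR_actual
phi = 14.2 / 17.0 = 0.8353


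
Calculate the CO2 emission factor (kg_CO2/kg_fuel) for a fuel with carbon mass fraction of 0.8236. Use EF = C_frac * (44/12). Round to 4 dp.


EF = C_frac * (M_CO2 / M_C)
EF = 0.8236 * (44/12)
EF = 0.8236 * 3.666667 = 3.0199 kg_CO2/kg_fuel


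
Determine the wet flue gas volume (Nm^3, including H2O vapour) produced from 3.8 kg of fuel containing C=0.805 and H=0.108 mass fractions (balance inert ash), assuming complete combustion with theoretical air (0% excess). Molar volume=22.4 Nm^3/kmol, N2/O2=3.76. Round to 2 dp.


Per kg fuel: CO2 = (C/12 kmol)*22.4 = (0.805/12)*22.4 = 1.50267 Nm^3
Per kg fuel: H2O = (H/2 kmol)*22.4 = (0.108/2)*22.4 = 1.20960 Nm^3
O2 needed per kg fuel = C/12 + H/4 = 0.805/12 + 0.108/4 = 0.09408333 kmol
Per kg fuel: N2 = O2*3.76*22.4 = 0.09408333*3.76*22.4 = 7.92407 Nm^3
Total per kg = 1.50267 + 1.20960 + 7.92407 = 10.63634 Nm^3
Total = 10.63634 * 3.8 = 40.42 Nm^3


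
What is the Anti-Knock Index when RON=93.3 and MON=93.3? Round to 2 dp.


AKI = (RON + MON) / 2
AKI = (93.3 + 93.3) / 2
AKI = 186.6 / 2 = 93.30


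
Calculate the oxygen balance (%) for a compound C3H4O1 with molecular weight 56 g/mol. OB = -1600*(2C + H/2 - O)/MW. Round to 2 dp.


OB = -1600 * (2C + H/2 - O) / MW
Inner = 2*3 + 4/2 - 1 = 7.00
OB = -1600 * 7.00 / 56 = -200.00%


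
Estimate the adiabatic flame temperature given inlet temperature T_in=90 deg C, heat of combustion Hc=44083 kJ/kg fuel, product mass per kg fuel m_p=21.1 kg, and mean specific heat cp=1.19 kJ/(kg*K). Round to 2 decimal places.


T_ad = T_in + Hc / (m_p * cp)
Denominator = 21.1 * 1.19 = 25.1090
Temperature rise = 44083 / 25.1090 = 1755.67 K
T_ad = 90 + 1755.67 = 1845.67 deg C


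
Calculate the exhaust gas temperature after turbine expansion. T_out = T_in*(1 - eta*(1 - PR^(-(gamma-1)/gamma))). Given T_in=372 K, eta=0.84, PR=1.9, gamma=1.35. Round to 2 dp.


T_out = T_in * (1 - eta * (1 - PR^(-(gamma-1)/gamma)))
Exponent = -(1.35-1)/1.35 = -0.25925926
PR^exp = 1.9^(-0.25925926) = 0.84670193
Factor = 1 - 0.84*(1 - 0.84670193) = 0.87122962
T_out = 372 * 0.87122962 = 324.10 K


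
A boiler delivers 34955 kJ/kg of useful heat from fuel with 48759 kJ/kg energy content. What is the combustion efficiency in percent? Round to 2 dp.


Efficiency = (Q_useful / Q_fuel) * 100
Efficiency = (34955 / 48759) * 100
Efficiency = 0.7169 * 100 = 71.69%


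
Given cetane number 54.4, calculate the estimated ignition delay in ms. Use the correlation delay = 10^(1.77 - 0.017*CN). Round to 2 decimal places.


delay = 10^(1.77 - 0.017*CN)
Exponent = 1.77 - 0.017*54.4 = 0.8452
delay = 10^0.8452 = 7.00 ms


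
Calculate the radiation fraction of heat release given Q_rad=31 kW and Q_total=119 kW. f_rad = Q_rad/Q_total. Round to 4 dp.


f_rad = Q_rad / Q_total
f_rad = 31 / 119 = 0.2605


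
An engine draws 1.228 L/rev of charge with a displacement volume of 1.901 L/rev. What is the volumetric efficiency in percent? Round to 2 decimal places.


eta_v = (V_actual / V_disp) * 100
Ratio = 1.228 / 1.901 = 0.6460
eta_v = 0.6460 * 100 = 64.60%


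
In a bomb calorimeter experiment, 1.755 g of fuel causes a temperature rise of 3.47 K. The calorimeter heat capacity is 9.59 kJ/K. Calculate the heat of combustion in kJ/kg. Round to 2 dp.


Hc = C_cal * delta_T / m_fuel
Q_released = 9.59 * 3.47 = 33.2773 kJ
m_fuel = 1.755 g = 1.755/1000 kg = 0.001755 kg
Hc = 33.2773 / 0.001755 = 18961.42 kJ/kg


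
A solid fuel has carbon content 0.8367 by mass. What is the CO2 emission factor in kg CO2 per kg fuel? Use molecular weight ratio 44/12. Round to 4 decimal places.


EF = C_frac * (M_CO2 / M_C)
EF = 0.8367 * (44/12)
EF = 0.8367 * 3.666667 = 3.0679 kg_CO2/kg_fuel


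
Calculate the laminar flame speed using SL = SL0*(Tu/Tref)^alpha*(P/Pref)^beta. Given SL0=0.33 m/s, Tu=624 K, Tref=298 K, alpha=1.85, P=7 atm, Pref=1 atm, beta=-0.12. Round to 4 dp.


SL = SL0 * (Tu/Tref)^alpha * (P/Pref)^beta
T ratio = 624/298 = 2.09395973
(T ratio)^alpha = 2.09395973^1.85 = 3.924564
(P/Pref)^beta = 7^(-0.12) = 0.791750
SL = 0.33 * 3.924564 * 0.791750 = 1.0254 m/s


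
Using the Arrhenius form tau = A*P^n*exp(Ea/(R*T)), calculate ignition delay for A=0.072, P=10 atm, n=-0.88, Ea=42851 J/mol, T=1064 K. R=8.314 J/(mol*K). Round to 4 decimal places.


tau = A * P^n * exp(Ea/(R*T))
P^n = 10^(-0.88) = 0.13182567
Ea/(R*T) = 42851/(8.314*1064) = 4.844058
exp(Ea/(R*T)) = 126.983577
tau = 0.072 * 0.13182567 * 126.983577 = 1.2053 ms


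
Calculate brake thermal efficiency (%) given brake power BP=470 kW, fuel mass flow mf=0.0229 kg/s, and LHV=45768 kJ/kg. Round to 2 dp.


eta_BTE = (BP / (mf * LHV)) * 100
Denominator = 0.0229 * 45768 = 1048.0872 kW
eta_BTE = (470 / 1048.0872) * 100 = 44.84%


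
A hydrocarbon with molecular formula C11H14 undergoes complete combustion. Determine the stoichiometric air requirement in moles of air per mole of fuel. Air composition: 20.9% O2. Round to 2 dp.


Balanced combustion: C11H14 + 14.5 O2 -> 11 CO2 + 7 H2O
O2 needed = C + H/4 = 11 + 14/4 = 14.50 moles
Air moles = O2 / 0.209 = 14.50 / 0.209 = 69.38 moles air


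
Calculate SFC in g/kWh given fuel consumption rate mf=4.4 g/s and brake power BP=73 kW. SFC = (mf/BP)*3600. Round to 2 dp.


SFC = (mf / BP) * 3600
Rate = 4.4 / 73 = 0.060274 g/(s*kW)
SFC = 0.060274 * 3600 = 216.99 g/kWh


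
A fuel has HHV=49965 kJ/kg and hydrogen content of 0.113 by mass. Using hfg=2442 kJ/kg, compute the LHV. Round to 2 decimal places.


LHV = HHV - hfg * 9 * H
Water correction = 2442 * 9 * 0.113 = 2483.514 kJ/kg
LHV = 49965 - 2483.514 = 47481.49 kJ/kg


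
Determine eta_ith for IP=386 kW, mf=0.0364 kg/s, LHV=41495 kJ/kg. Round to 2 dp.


eta_ith = (IP / (mf * LHV)) * 100
Denominator = 0.0364 * 41495 = 1510.4180 kW
eta_ith = (386 / 1510.4180) * 100 = 25.56%


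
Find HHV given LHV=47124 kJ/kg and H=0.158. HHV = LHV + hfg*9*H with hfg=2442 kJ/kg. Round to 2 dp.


HHV = LHV + hfg * 9 * H
Water addition = 2442 * 9 * 0.158 = 3472.524 kJ/kg
HHV = 47124 + 3472.524 = 50596.52 kJ/kg


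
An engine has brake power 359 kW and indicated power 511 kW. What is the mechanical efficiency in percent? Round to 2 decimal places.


eta_mech = (BP / IP) * 100
Ratio = 359 / 511 = 0.7025
eta_mech = 0.7025 * 100 = 70.25%


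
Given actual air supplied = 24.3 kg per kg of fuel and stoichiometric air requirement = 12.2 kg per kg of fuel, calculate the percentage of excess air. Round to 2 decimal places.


Excess air = actual - stoichiometric = 24.3 - 12.2 = 12.10 kg/kg fuel
Excess air % = (excess / stoich) * 100 = (12.10 / 12.2) * 100 = 99.18%


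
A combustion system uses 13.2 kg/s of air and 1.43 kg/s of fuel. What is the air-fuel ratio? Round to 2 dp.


AFR = m_air / m_fuel
AFR = 13.2 / 1.43 = 9.23


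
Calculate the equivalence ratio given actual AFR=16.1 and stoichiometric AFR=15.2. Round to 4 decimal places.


phi = AFR_stoich / AFR_actual
phi = 15.2 / 16.1 = 0.9441


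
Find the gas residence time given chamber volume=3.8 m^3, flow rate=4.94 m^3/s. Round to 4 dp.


tau = V / Q_flow
tau = 3.8 / 4.94 = 0.7692 s


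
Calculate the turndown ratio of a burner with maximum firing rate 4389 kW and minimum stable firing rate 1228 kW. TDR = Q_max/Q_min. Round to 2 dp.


TDR = Q_max / Q_min
TDR = 4389 / 1228 = 3.57


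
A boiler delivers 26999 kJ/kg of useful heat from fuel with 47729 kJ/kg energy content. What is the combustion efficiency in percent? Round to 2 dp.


Efficiency = (Q_useful / Q_fuel) * 100
Efficiency = (26999 / 47729) * 100
Efficiency = 0.5657 * 100 = 56.57%


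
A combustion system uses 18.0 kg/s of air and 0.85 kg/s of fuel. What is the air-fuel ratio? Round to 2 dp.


AFR = m_air / m_fuel
AFR = 18.0 / 0.85 = 21.18


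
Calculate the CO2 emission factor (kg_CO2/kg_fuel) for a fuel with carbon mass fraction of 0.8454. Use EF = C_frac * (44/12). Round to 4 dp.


EF = C_frac * (M_CO2 / M_C)
EF = 0.8454 * (44/12)
EF = 0.8454 * 3.666667 = 3.0998 kg_CO2/kg_fuel


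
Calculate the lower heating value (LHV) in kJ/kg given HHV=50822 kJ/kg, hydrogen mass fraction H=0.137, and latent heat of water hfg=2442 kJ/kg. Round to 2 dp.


LHV = HHV - hfg * 9 * H
Water correction = 2442 * 9 * 0.137 = 3010.986 kJ/kg
LHV = 50822 - 3010.986 = 47811.01 kJ/kg


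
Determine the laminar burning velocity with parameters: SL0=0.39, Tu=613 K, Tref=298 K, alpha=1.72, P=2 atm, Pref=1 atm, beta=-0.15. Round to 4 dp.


SL = SL0 * (Tu/Tref)^alpha * (P/Pref)^beta
T ratio = 613/298 = 2.05704698
(T ratio)^alpha = 2.05704698^1.72 = 3.457642
(P/Pref)^beta = 2^(-0.15) = 0.901250
SL = 0.39 * 3.457642 * 0.901250 = 1.2153 m/s


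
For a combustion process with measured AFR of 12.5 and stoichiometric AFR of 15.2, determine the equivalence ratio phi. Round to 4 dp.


phi = AFR_stoich / AFR_actual
phi = 15.2 / 12.5 = 1.2160


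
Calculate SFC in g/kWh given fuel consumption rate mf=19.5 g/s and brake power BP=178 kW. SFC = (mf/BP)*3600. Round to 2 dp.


SFC = (mf / BP) * 3600
Rate = 19.5 / 178 = 0.109551 g/(s*kW)
SFC = 0.109551 * 3600 = 394.38 g/kWh


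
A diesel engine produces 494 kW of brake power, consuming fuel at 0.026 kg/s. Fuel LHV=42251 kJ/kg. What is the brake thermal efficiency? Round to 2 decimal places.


eta_BTE = (BP / (mf * LHV)) * 100
Denominator = 0.026 * 42251 = 1098.5260 kW
eta_BTE = (494 / 1098.5260) * 100 = 44.97%


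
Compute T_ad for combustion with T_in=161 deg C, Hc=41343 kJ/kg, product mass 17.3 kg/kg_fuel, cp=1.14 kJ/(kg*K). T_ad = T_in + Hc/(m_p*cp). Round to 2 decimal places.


T_ad = T_in + Hc / (m_p * cp)
Denominator = 17.3 * 1.14 = 19.7220
Temperature rise = 41343 / 19.7220 = 2096.29 K
T_ad = 161 + 2096.29 = 2257.29 deg C


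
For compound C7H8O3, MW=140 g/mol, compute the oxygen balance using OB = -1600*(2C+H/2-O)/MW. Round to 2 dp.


OB = -1600 * (2C + H/2 - O) / MW
Inner = 2*7 + 8/2 - 3 = 15.00
OB = -1600 * 15.00 / 140 = -171.43%


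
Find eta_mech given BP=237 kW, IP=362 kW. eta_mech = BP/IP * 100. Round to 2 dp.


eta_mech = (BP / IP) * 100
Ratio = 237 / 362 = 0.6547
eta_mech = 0.6547 * 100 = 65.47%


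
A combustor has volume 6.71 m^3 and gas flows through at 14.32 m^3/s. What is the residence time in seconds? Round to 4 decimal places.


tau = V / Q_flow
tau = 6.71 / 14.32 = 0.4686 s


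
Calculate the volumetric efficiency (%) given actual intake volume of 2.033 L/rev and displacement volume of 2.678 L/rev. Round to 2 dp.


eta_v = (V_actual / V_disp) * 100
Ratio = 2.033 / 2.678 = 0.7591
eta_v = 0.7591 * 100 = 75.91%


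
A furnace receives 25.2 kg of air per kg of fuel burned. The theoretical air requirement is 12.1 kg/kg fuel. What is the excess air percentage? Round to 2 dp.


Excess air = actual - stoichiometric = 25.2 - 12.1 = 13.10 kg/kg fuel
Excess air % = (excess / stoich) * 100 = (13.10 / 12.1) * 100 = 108.26%


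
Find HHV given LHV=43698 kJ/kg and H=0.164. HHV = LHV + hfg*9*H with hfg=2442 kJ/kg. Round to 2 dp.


HHV = LHV + hfg * 9 * H
Water addition = 2442 * 9 * 0.164 = 3604.392 kJ/kg
HHV = 43698 + 3604.392 = 47302.39 kJ/kg


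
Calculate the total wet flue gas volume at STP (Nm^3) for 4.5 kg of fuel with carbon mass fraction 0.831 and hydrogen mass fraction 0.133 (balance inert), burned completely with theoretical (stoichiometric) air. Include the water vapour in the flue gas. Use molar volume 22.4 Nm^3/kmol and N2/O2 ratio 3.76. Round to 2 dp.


Per kg fuel: CO2 = (C/12 kmol)*22.4 = (0.831/12)*22.4 = 1.55120 Nm^3
Per kg fuel: H2O = (H/2 kmol)*22.4 = (0.133/2)*22.4 = 1.48960 Nm^3
O2 needed per kg fuel = C/12 + H/4 = 0.831/12 + 0.133/4 = 0.10250000 kmol
Per kg fuel: N2 = O2*3.76*22.4 = 0.10250000*3.76*22.4 = 8.63296 Nm^3
Total per kg = 1.55120 + 1.48960 + 8.63296 = 11.67376 Nm^3
Total = 11.67376 * 4.5 = 52.53 Nm^3


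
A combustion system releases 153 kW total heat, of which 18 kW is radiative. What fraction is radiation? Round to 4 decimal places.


f_rad = Q_rad / Q_total
f_rad = 18 / 153 = 0.1176


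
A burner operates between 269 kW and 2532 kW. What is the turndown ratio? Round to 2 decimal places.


TDR = Q_max / Q_min
TDR = 2532 / 269 = 9.41


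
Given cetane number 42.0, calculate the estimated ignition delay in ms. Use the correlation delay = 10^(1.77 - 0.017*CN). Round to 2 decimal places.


delay = 10^(1.77 - 0.017*CN)
Exponent = 1.77 - 0.017*42.0 = 1.0560
delay = 10^1.0560 = 11.38 ms


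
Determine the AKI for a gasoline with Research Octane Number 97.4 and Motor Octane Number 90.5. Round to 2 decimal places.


AKI = (RON + MON) / 2
AKI = (97.4 + 90.5) / 2
AKI = 187.9 / 2 = 93.95


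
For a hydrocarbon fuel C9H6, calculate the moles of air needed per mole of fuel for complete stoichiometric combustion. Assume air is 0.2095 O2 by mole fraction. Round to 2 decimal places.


Balanced combustion: C9H6 + 10.5 O2 -> 9 CO2 + 3 H2O
O2 needed = C + H/4 = 9 + 6/4 = 10.50 moles
Air moles = O2 / 0.2095 = 10.50 / 0.2095 = 50.12 moles air


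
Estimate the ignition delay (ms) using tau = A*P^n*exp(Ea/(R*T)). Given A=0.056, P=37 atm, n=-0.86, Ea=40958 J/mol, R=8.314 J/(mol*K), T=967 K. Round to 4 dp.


tau = A * P^n * exp(Ea/(R*T))
P^n = 37^(-0.86) = 0.04480707
Ea/(R*T) = 40958/(8.314*967) = 5.094508
exp(Ea/(R*T)) = 163.123566
tau = 0.056 * 0.04480707 * 163.123566 = 0.4093 ms


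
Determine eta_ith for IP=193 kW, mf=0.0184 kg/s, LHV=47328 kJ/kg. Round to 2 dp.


eta_ith = (IP / (mf * LHV)) * 100
Denominator = 0.0184 * 47328 = 870.8352 kW
eta_ith = (193 / 870.8352) * 100 = 22.16%


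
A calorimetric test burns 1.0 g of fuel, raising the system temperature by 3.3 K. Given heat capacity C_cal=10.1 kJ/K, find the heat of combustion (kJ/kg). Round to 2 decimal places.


Hc = C_cal * delta_T / m_fuel
Q_released = 10.1 * 3.3 = 33.3300 kJ
m_fuel = 1.0 g = 1.0/1000 kg = 0.001000 kg
Hc = 33.3300 / 0.001000 = 33330.00 kJ/kg
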